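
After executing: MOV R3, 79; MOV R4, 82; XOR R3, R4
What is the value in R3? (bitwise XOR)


Register state trace:
  MOV R3, 79  → R3 = 79 (0b01001111)
  MOV R4, 82  → R4 = 82 (0b01010010)
  XOR R3, R4  → R3 = 79 XOR 82 = 29 (0b00011101)
Final: R3 = 29

29


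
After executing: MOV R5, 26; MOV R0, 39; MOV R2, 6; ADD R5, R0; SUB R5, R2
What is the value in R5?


Register state trace:
  MOV R5, 26  → R5 = 26
  MOV R0, 39  → R0 = 39
  MOV R2, 6  → R2 = 6
  ADD R5, R0  → R5 = 26 + 39 = 65
  SUB R5, R2  → R5 = 65 - 6 = 59
Final: R5 = 59

59


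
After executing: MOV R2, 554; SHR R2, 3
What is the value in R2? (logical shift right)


Register state trace:
  MOV R2, 554  → R2 = 554
  SHR R2, 3  → R2 = 554 >> 3 = 554 // 2^3 = 69
Final: R2 = 69

69


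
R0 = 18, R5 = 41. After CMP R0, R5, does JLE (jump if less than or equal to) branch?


Trace:
  R0 = 18, R5 = 41
  CMP R0, R5  → compares 18 vs 41
  JLE checks: is 18 less than or equal to 41?
  18 < 41, so condition is true
Branch taken: Yes

Yes


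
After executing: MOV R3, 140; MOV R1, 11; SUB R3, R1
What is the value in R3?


Register state trace:
  MOV R3, 140  → R3 = 140
  MOV R1, 11  → R1 = 11
  SUB R3, R1  → R3 = 140 - 11 = 129
Final: R3 = 129

129


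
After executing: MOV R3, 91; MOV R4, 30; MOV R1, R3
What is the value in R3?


Register state trace:
  MOV R3, 91  → R3 = 91
  MOV R4, 30  → R4 = 30
  MOV R1, R3  → R1 = 91
Final: R3 = 91

91


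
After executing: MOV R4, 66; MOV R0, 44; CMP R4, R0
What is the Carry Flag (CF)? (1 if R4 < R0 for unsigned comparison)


Register state trace:
  MOV R4, 66  → R4 = 66
  MOV R0, 44  → R0 = 44
  CMP R4, R0  → unsigned 66 - 44: no borrow
  66 >= 44, so CF = 0
CF = 0

0


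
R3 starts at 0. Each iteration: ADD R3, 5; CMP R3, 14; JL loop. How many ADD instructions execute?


Loop trace (R3 starts at 0, target 14, step 5):
  ADD #1: R3 = 0 + 5 = 5  → 5 < 14, loop
  ADD #2: R3 = 5 + 5 = 10  → 10 < 14, loop
  ADD #3: R3 = 10 + 5 = 15  → 15 >= 14, exit
Total ADD instructions: 3

3


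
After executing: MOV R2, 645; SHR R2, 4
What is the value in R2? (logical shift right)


Register state trace:
  MOV R2, 645  → R2 = 645
  SHR R2, 4  → R2 = 645 >> 4 = 645 // 2^4 = 40
Final: R2 = 40

40


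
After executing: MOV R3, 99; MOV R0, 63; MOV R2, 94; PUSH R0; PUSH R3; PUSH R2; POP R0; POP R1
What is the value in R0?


Stack trace (top is rightmost):
  MOV R3, 99  → R3 = 99
  MOV R0, 63  → R0 = 63
  MOV R2, 94  → R2 = 94
  PUSH R0  → stack: [63]
  PUSH R3  → stack: [63, 99]
  PUSH R2  → stack: [63, 99, 94]
  POP R0  → R0 = 94, stack: [63, 99]
  POP R1  → R1 = 99, stack: [63]
Final: R0 = 94

94


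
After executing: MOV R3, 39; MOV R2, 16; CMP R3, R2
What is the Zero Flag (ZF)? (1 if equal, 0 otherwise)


Register state trace:
  MOV R3, 39  → R3 = 39
  MOV R2, 16  → R2 = 16
  CMP R3, R2  → computes 39 - 16 = 23
  Result is nonzero, so values are not equal
ZF = 0

0


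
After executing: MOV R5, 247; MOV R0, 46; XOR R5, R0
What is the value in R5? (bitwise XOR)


Register state trace:
  MOV R5, 247  → R5 = 247 (0b11110111)
  MOV R0, 46  → R0 = 46 (0b00101110)
  XOR R5, R0  → R5 = 247 XOR 46 = 217 (0b11011001)
Final: R5 = 217

217


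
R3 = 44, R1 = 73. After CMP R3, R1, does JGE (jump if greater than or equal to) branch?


Trace:
  R3 = 44, R1 = 73
  CMP R3, R1  → compares 44 vs 73
  JGE checks: is 44 greater than or equal to 73?
  44 < 73, so condition is false
Branch taken: No

No


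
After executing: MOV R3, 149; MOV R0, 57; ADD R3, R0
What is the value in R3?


Register state trace:
  MOV R3, 149  → R3 = 149
  MOV R0, 57  → R0 = 57
  ADD R3, R0  → R3 = 149 + 57 = 206
Final: R3 = 206

206


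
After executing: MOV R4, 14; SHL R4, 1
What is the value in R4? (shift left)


Register state trace:
  MOV R4, 14  → R4 = 14
  SHL R4, 1  → R4 = 14 << 1 = 14 * 2^1 = 28
Final: R4 = 28

28


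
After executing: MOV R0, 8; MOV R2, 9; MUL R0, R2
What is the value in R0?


Register state trace:
  MOV R0, 8  → R0 = 8
  MOV R2, 9  → R2 = 9
  MUL R0, R2  → R0 = 8 * 9 = 72
Final: R0 = 72

72


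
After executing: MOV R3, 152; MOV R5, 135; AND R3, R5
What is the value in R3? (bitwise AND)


Register state trace:
  MOV R3, 152  → R3 = 152 (0b10011000)
  MOV R5, 135  → R5 = 135 (0b10000111)
  AND R3, R5  → R3 = 152 AND 135 = 128 (0b10000000)
Final: R3 = 128

128


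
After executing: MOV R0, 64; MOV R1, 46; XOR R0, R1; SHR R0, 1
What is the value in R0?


Register state trace:
  MOV R0, 64  → R0 = 64 (0b01000000)
  MOV R1, 46  → R1 = 46 (0b00101110)
  XOR R0, R1  → R0 = 64 XOR 46 = 110 (0b01101110)
  SHR R0, 1  → R0 = 110 >> 1 = 55
Final: R0 = 55

55


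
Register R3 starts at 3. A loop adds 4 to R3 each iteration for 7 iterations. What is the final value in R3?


Starting value: R3 = 3
  Iter 1: R3 = 3 + 4 = 7
  Iter 2: R3 = 7 + 4 = 11
  Iter 3: R3 = 11 + 4 = 15
  Iter 4: R3 = 15 + 4 = 19
  Iter 5: R3 = 19 + 4 = 23
  Iter 6: R3 = 23 + 4 = 27
  Iter 7: R3 = 27 + 4 = 31
Final: R3 = 31

31


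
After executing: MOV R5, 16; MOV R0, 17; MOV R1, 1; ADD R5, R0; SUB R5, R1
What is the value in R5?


Register state trace:
  MOV R5, 16  → R5 = 16
  MOV R0, 17  → R0 = 17
  MOV R1, 1  → R1 = 1
  ADD R5, R0  → R5 = 16 + 17 = 33
  SUB R5, R1  → R5 = 33 - 1 = 32
Final: R5 = 32

32


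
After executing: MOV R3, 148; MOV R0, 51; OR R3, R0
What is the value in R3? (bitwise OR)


Register state trace:
  MOV R3, 148  → R3 = 148 (0b10010100)
  MOV R0, 51  → R0 = 51 (0b00110011)
  OR R3, R0   → R3 = 148 OR 51 = 183 (0b10110111)
Final: R3 = 183

183


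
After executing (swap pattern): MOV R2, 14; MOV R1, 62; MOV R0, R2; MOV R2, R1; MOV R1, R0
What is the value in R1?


Register state trace (swap pattern):
  MOV R2, 14  → R2 = 14
  MOV R1, 62  → R1 = 62
  MOV R0, R2  → R0 = 14  (save R2)
  MOV R2, R1  → R2 = 62  (R2 gets R1's value)
  MOV R1, R0  → R1 = 14  (R1 gets saved value)
Final: R1 = 14

14


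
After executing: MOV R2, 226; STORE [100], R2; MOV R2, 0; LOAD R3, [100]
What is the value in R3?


Register and memory trace:
  MOV R2, 226  → R2 = 226
  STORE [100], R2  → mem[100] = 226
  MOV R2, 0  → R2 = 0
  LOAD R3, [100]  → R3 = mem[100] = 226
Final: R3 = 226

226


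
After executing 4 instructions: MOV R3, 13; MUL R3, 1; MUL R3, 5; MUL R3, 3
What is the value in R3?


Register state trace:
  MOV R3, 13  → R3 = 13
  MUL R3, 1  → R3 = 13 * 1 = 13
  MUL R3, 5  → R3 = 13 * 5 = 65
  MUL R3, 3  → R3 = 65 * 3 = 195
Final: R3 = 195

195


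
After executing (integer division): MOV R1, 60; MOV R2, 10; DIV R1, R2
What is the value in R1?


Register state trace:
  MOV R1, 60  → R1 = 60
  MOV R2, 10  → R2 = 10
  DIV R1, R2  → R1 = 60 // 10 = 6
Final: R1 = 6

6


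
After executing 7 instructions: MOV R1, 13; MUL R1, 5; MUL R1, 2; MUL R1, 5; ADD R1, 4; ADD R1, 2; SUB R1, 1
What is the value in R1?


Register state trace:
  MOV R1, 13  → R1 = 13
  MUL R1, 5  → R1 = 13 * 5 = 65
  MUL R1, 2  → R1 = 65 * 2 = 130
  MUL R1, 5  → R1 = 130 * 5 = 650
  ADD R1, 4  → R1 = 650 + 4 = 654
  ADD R1, 2  → R1 = 654 + 2 = 656
  SUB R1, 1  → R1 = 656 - 1 = 655
Final: R1 = 655

655


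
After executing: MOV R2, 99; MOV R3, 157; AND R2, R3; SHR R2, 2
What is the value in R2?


Register state trace:
  MOV R2, 99  → R2 = 99 (0b01100011)
  MOV R3, 157  → R3 = 157 (0b10011101)
  AND R2, R3  → R2 = 99 AND 157 = 1 (0b00000001)
  SHR R2, 2  → R2 = 1 >> 2 = 0
Final: R2 = 0

0


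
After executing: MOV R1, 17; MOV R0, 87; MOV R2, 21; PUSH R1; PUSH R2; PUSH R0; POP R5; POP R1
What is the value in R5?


Stack trace (top is rightmost):
  MOV R1, 17  → R1 = 17
  MOV R0, 87  → R0 = 87
  MOV R2, 21  → R2 = 21
  PUSH R1  → stack: [17]
  PUSH R2  → stack: [17, 21]
  PUSH R0  → stack: [17, 21, 87]
  POP R5  → R5 = 87, stack: [17, 21]
  POP R1  → R1 = 21, stack: [17]
Final: R5 = 87

87


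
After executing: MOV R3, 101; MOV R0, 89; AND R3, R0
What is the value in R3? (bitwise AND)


Register state trace:
  MOV R3, 101  → R3 = 101 (0b01100101)
  MOV R0, 89  → R0 = 89 (0b01011001)
  AND R3, R0  → R3 = 101 AND 89 = 65 (0b01000001)
Final: R3 = 65

65


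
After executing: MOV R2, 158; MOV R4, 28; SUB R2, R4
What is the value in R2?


Register state trace:
  MOV R2, 158  → R2 = 158
  MOV R4, 28  → R4 = 28
  SUB R2, R4  → R2 = 158 - 28 = 130
Final: R2 = 130

130


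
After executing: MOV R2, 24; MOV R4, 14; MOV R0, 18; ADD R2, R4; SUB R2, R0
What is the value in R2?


Register state trace:
  MOV R2, 24  → R2 = 24
  MOV R4, 14  → R4 = 14
  MOV R0, 18  → R0 = 18
  ADD R2, R4  → R2 = 24 + 14 = 38
  SUB R2, R0  → R2 = 38 - 18 = 20
Final: R2 = 20

20


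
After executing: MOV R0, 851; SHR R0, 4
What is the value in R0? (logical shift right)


Register state trace:
  MOV R0, 851  → R0 = 851
  SHR R0, 4  → R0 = 851 >> 4 = 851 // 2^4 = 53
Final: R0 = 53

53


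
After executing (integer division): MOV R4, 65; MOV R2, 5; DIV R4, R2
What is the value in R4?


Register state trace:
  MOV R4, 65  → R4 = 65
  MOV R2, 5  → R2 = 5
  DIV R4, R2  → R4 = 65 // 5 = 13
Final: R4 = 13

13


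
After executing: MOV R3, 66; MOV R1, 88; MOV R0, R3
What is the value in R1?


Register state trace:
  MOV R3, 66  → R3 = 66
  MOV R1, 88  → R1 = 88
  MOV R0, R3  → R0 = 66
Final: R1 = 88

88


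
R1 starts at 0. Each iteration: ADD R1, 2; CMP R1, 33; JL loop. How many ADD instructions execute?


Loop trace (R1 starts at 0, target 33, step 2):
  ADD #1: R1 = 0 + 2 = 2  → 2 < 33, loop
  ADD #2: R1 = 2 + 2 = 4  → 4 < 33, loop
  ADD #3: R1 = 4 + 2 = 6  → 6 < 33, loop
  ADD #4: R1 = 6 + 2 = 8  → 8 < 33, loop
  ADD #5: R1 = 8 + 2 = 10  → 10 < 33, loop
  ADD #6: R1 = 10 + 2 = 12  → 12 < 33, loop
  ADD #7: R1 = 12 + 2 = 14  → 14 < 33, loop
  ADD #8: R1 = 14 + 2 = 16  → 16 < 33, loop
  ADD #9: R1 = 16 + 2 = 18  → 18 < 33, loop
  ADD #10: R1 = 18 + 2 = 20  → 20 < 33, loop
  ADD #11: R1 = 20 + 2 = 22  → 22 < 33, loop
  ADD #12: R1 = 22 + 2 = 24  → 24 < 33, loop
  ADD #13: R1 = 24 + 2 = 26  → 26 < 33, loop
  ADD #14: R1 = 26 + 2 = 28  → 28 < 33, loop
  ADD #15: R1 = 28 + 2 = 30  → 30 < 33, loop
  ADD #16: R1 = 30 + 2 = 32  → 32 < 33, loop
  ADD #17: R1 = 32 + 2 = 34  → 34 >= 33, exit
Total ADD instructions: 17

17


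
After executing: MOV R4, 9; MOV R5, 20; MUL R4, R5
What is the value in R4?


Register state trace:
  MOV R4, 9  → R4 = 9
  MOV R5, 20  → R5 = 20
  MUL R4, R5  → R4 = 9 * 20 = 180
Final: R4 = 180

180


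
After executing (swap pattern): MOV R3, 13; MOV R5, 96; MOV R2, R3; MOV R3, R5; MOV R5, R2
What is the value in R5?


Register state trace (swap pattern):
  MOV R3, 13  → R3 = 13
  MOV R5, 96  → R5 = 96
  MOV R2, R3  → R2 = 13  (save R3)
  MOV R3, R5  → R3 = 96  (R3 gets R5's value)
  MOV R5, R2  → R5 = 13  (R5 gets saved value)
Final: R5 = 13

13


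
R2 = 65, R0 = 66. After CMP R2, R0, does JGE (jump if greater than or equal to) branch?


Trace:
  R2 = 65, R0 = 66
  CMP R2, R0  → compares 65 vs 66
  JGE checks: is 65 greater than or equal to 66?
  65 < 66, so condition is false
Branch taken: No

No


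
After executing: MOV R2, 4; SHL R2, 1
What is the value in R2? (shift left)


Register state trace:
  MOV R2, 4  → R2 = 4
  SHL R2, 1  → R2 = 4 << 1 = 4 * 2^1 = 8
Final: R2 = 8

8


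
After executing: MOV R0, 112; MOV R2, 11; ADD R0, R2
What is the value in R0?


Register state trace:
  MOV R0, 112  → R0 = 112
  MOV R2, 11  → R2 = 11
  ADD R0, R2  → R0 = 112 + 11 = 123
Final: R0 = 123

123


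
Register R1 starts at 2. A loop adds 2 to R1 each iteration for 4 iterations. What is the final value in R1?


Starting value: R1 = 2
  Iter 1: R1 = 2 + 2 = 4
  Iter 2: R1 = 4 + 2 = 6
  Iter 3: R1 = 6 + 2 = 8
  Iter 4: R1 = 8 + 2 = 10
Final: R1 = 10

10


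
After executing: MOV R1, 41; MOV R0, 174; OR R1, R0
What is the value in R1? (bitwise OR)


Register state trace:
  MOV R1, 41  → R1 = 41 (0b00101001)
  MOV R0, 174  → R0 = 174 (0b10101110)
  OR R1, R0   → R1 = 41 OR 174 = 175 (0b10101111)
Final: R1 = 175

175


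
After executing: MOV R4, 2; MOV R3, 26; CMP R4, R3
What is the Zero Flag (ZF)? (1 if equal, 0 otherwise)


Register state trace:
  MOV R4, 2  → R4 = 2
  MOV R3, 26  → R3 = 26
  CMP R4, R3  → computes 2 - 26 = -24
  Result is nonzero, so values are not equal
ZF = 0

0


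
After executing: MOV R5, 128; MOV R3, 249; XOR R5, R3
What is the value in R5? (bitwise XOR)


Register state trace:
  MOV R5, 128  → R5 = 128 (0b10000000)
  MOV R3, 249  → R3 = 249 (0b11111001)
  XOR R5, R3  → R5 = 128 XOR 249 = 121 (0b01111001)
Final: R5 = 121

121


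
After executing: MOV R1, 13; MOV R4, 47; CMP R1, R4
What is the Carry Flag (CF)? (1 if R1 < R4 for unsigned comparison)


Register state trace:
  MOV R1, 13  → R1 = 13
  MOV R4, 47  → R4 = 47
  CMP R1, R4  → unsigned 13 - 47: borrow occurs
  13 < 47, so CF = 1
CF = 1

1


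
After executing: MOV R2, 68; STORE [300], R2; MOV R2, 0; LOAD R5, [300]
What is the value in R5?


Register and memory trace:
  MOV R2, 68  → R2 = 68
  STORE [300], R2  → mem[300] = 68
  MOV R2, 0  → R2 = 0
  LOAD R5, [300]  → R5 = mem[300] = 68
Final: R5 = 68

68


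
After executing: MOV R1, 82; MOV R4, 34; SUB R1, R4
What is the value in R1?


Register state trace:
  MOV R1, 82  → R1 = 82
  MOV R4, 34  → R4 = 34
  SUB R1, R4  → R1 = 82 - 34 = 48
Final: R1 = 48

48


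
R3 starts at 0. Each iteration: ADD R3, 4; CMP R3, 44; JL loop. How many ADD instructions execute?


Loop trace (R3 starts at 0, target 44, step 4):
  ADD #1: R3 = 0 + 4 = 4  → 4 < 44, loop
  ADD #2: R3 = 4 + 4 = 8  → 8 < 44, loop
  ADD #3: R3 = 8 + 4 = 12  → 12 < 44, loop
  ADD #4: R3 = 12 + 4 = 16  → 16 < 44, loop
  ADD #5: R3 = 16 + 4 = 20  → 20 < 44, loop
  ADD #6: R3 = 20 + 4 = 24  → 24 < 44, loop
  ADD #7: R3 = 24 + 4 = 28  → 28 < 44, loop
  ADD #8: R3 = 28 + 4 = 32  → 32 < 44, loop
  ADD #9: R3 = 32 + 4 = 36  → 36 < 44, loop
  ADD #10: R3 = 36 + 4 = 40  → 40 < 44, loop
  ADD #11: R3 = 40 + 4 = 44  → 44 >= 44, exit
Total ADD instructions: 11

11


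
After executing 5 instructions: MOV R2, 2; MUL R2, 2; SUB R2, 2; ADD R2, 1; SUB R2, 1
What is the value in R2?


Register state trace:
  MOV R2, 2  → R2 = 2
  MUL R2, 2  → R2 = 2 * 2 = 4
  SUB R2, 2  → R2 = 4 - 2 = 2
  ADD R2, 1  → R2 = 2 + 1 = 3
  SUB R2, 1  → R2 = 3 - 1 = 2
Final: R2 = 2

2


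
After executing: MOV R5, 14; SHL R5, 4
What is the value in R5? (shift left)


Register state trace:
  MOV R5, 14  → R5 = 14
  SHL R5, 4  → R5 = 14 << 4 = 14 * 2^4 = 224
Final: R5 = 224

224


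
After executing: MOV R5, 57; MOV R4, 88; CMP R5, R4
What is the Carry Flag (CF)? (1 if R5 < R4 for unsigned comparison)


Register state trace:
  MOV R5, 57  → R5 = 57
  MOV R4, 88  → R4 = 88
  CMP R5, R4  → unsigned 57 - 88: borrow occurs
  57 < 88, so CF = 1
CF = 1

1


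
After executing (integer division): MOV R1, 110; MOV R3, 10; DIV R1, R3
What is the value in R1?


Register state trace:
  MOV R1, 110  → R1 = 110
  MOV R3, 10  → R3 = 10
  DIV R1, R3  → R1 = 110 // 10 = 11
Final: R1 = 11

11


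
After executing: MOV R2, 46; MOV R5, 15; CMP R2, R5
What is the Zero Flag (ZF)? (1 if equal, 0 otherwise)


Register state trace:
  MOV R2, 46  → R2 = 46
  MOV R5, 15  → R5 = 15
  CMP R2, R5  → computes 46 - 15 = 31
  Result is nonzero, so values are not equal
ZF = 0

0


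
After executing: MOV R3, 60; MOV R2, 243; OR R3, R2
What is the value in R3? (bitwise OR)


Register state trace:
  MOV R3, 60  → R3 = 60 (0b00111100)
  MOV R2, 243  → R2 = 243 (0b11110011)
  OR R3, R2   → R3 = 60 OR 243 = 255 (0b11111111)
Final: R3 = 255

255


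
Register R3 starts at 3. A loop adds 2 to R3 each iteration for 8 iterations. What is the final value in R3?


Starting value: R3 = 3
  Iter 1: R3 = 3 + 2 = 5
  Iter 2: R3 = 5 + 2 = 7
  Iter 3: R3 = 7 + 2 = 9
  Iter 4: R3 = 9 + 2 = 11
  Iter 5: R3 = 11 + 2 = 13
  Iter 6: R3 = 13 + 2 = 15
  Iter 7: R3 = 15 + 2 = 17
  Iter 8: R3 = 17 + 2 = 19
Final: R3 = 19

19


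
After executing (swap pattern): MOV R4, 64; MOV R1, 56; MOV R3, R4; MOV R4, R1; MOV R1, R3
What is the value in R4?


Register state trace (swap pattern):
  MOV R4, 64  → R4 = 64
  MOV R1, 56  → R1 = 56
  MOV R3, R4  → R3 = 64  (save R4)
  MOV R4, R1  → R4 = 56  (R4 gets R1's value)
  MOV R1, R3  → R1 = 64  (R1 gets saved value)
Final: R4 = 56

56


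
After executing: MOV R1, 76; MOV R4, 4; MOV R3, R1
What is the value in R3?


Register state trace:
  MOV R1, 76  → R1 = 76
  MOV R4, 4  → R4 = 4
  MOV R3, R1  → R3 = 76
Final: R3 = 76

76


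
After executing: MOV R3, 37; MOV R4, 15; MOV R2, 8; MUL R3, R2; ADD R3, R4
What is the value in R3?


Register state trace:
  MOV R3, 37  → R3 = 37
  MOV R4, 15  → R4 = 15
  MOV R2, 8  → R2 = 8
  MUL R3, R2  → R3 = 37 * 8 = 296
  ADD R3, R4  → R3 = 296 + 15 = 311
Final: R3 = 311

311


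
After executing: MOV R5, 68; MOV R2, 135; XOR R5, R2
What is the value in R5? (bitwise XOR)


Register state trace:
  MOV R5, 68  → R5 = 68 (0b01000100)
  MOV R2, 135  → R2 = 135 (0b10000111)
  XOR R5, R2  → R5 = 68 XOR 135 = 195 (0b11000011)
Final: R5 = 195

195


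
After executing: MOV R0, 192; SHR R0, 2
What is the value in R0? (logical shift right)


Register state trace:
  MOV R0, 192  → R0 = 192
  SHR R0, 2  → R0 = 192 >> 2 = 192 // 2^2 = 48
Final: R0 = 48

48


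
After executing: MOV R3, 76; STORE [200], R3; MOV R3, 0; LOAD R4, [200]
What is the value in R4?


Register and memory trace:
  MOV R3, 76  → R3 = 76
  STORE [200], R3  → mem[200] = 76
  MOV R3, 0  → R3 = 0
  LOAD R4, [200]  → R4 = mem[200] = 76
Final: R4 = 76

76


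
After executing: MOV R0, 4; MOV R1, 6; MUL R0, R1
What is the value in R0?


Register state trace:
  MOV R0, 4  → R0 = 4
  MOV R1, 6  → R1 = 6
  MUL R0, R1  → R0 = 4 * 6 = 24
Final: R0 = 24

24


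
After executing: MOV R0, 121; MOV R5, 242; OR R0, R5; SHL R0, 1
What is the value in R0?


Register state trace:
  MOV R0, 121  → R0 = 121 (0b01111001)
  MOV R5, 242  → R5 = 242 (0b11110010)
  OR R0, R5  → R0 = 121 OR 242 = 251 (0b11111011)
  SHL R0, 1  → R0 = 251 << 1 = 502
Final: R0 = 502

502


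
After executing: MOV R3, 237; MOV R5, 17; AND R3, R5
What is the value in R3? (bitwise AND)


Register state trace:
  MOV R3, 237  → R3 = 237 (0b11101101)
  MOV R5, 17  → R5 = 17 (0b00010001)
  AND R3, R5  → R3 = 237 AND 17 = 1 (0b00000001)
Final: R3 = 1

1


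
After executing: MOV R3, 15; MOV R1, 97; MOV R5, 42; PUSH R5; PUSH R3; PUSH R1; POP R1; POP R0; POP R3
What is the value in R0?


Stack trace (top is rightmost):
  MOV R3, 15  → R3 = 15
  MOV R1, 97  → R1 = 97
  MOV R5, 42  → R5 = 42
  PUSH R5  → stack: [42]
  PUSH R3  → stack: [42, 15]
  PUSH R1  → stack: [42, 15, 97]
  POP R1  → R1 = 97, stack: [42, 15]
  POP R0  → R0 = 15, stack: [42]
  POP R3  → R3 = 42, stack: []
Final: R0 = 15

15


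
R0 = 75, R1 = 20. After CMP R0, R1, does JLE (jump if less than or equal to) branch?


Trace:
  R0 = 75, R1 = 20
  CMP R0, R1  → compares 75 vs 20
  JLE checks: is 75 less than or equal to 20?
  75 > 20, so condition is false
Branch taken: No

No


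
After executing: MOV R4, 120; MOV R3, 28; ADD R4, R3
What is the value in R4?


Register state trace:
  MOV R4, 120  → R4 = 120
  MOV R3, 28  → R3 = 28
  ADD R4, R3  → R4 = 120 + 28 = 148
Final: R4 = 148

148


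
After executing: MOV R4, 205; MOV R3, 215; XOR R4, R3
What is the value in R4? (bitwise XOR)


Register state trace:
  MOV R4, 205  → R4 = 205 (0b11001101)
  MOV R3, 215  → R3 = 215 (0b11010111)
  XOR R4, R3  → R4 = 205 XOR 215 = 26 (0b00011010)
Final: R4 = 26

26


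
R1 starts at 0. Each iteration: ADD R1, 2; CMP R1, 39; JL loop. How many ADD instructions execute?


Loop trace (R1 starts at 0, target 39, step 2):
  ADD #1: R1 = 0 + 2 = 2  → 2 < 39, loop
  ADD #2: R1 = 2 + 2 = 4  → 4 < 39, loop
  ADD #3: R1 = 4 + 2 = 6  → 6 < 39, loop
  ADD #4: R1 = 6 + 2 = 8  → 8 < 39, loop
  ADD #5: R1 = 8 + 2 = 10  → 10 < 39, loop
  ADD #6: R1 = 10 + 2 = 12  → 12 < 39, loop
  ADD #7: R1 = 12 + 2 = 14  → 14 < 39, loop
  ADD #8: R1 = 14 + 2 = 16  → 16 < 39, loop
  ADD #9: R1 = 16 + 2 = 18  → 18 < 39, loop
  ADD #10: R1 = 18 + 2 = 20  → 20 < 39, loop
  ADD #11: R1 = 20 + 2 = 22  → 22 < 39, loop
  ADD #12: R1 = 22 + 2 = 24  → 24 < 39, loop
  ADD #13: R1 = 24 + 2 = 26  → 26 < 39, loop
  ADD #14: R1 = 26 + 2 = 28  → 28 < 39, loop
  ADD #15: R1 = 28 + 2 = 30  → 30 < 39, loop
  ADD #16: R1 = 30 + 2 = 32  → 32 < 39, loop
  ADD #17: R1 = 32 + 2 = 34  → 34 < 39, loop
  ADD #18: R1 = 34 + 2 = 36  → 36 < 39, loop
  ADD #19: R1 = 36 + 2 = 38  → 38 < 39, loop
  ADD #20: R1 = 38 + 2 = 40  → 40 >= 39, exit
Total ADD instructions: 20

20


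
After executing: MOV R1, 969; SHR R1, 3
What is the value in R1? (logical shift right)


Register state trace:
  MOV R1, 969  → R1 = 969
  SHR R1, 3  → R1 = 969 >> 3 = 969 // 2^3 = 121
Final: R1 = 121

121


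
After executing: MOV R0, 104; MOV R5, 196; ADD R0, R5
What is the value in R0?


Register state trace:
  MOV R0, 104  → R0 = 104
  MOV R5, 196  → R5 = 196
  ADD R0, R5  → R0 = 104 + 196 = 300
Final: R0 = 300

300


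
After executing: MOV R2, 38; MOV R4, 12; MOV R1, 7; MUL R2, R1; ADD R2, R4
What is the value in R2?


Register state trace:
  MOV R2, 38  → R2 = 38
  MOV R4, 12  → R4 = 12
  MOV R1, 7  → R1 = 7
  MUL R2, R1  → R2 = 38 * 7 = 266
  ADD R2, R4  → R2 = 266 + 12 = 278
Final: R2 = 278

278


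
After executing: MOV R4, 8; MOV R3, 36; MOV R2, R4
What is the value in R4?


Register state trace:
  MOV R4, 8  → R4 = 8
  MOV R3, 36  → R3 = 36
  MOV R2, R4  → R2 = 8
Final: R4 = 8

8


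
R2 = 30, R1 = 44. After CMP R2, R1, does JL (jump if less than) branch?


Trace:
  R2 = 30, R1 = 44
  CMP R2, R1  → compares 30 vs 44
  JL checks: is 30 less than 44?
  30 < 44, so condition is true
Branch taken: Yes

Yes


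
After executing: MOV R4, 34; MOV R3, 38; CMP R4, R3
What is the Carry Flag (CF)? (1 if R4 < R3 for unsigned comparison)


Register state trace:
  MOV R4, 34  → R4 = 34
  MOV R3, 38  → R3 = 38
  CMP R4, R3  → unsigned 34 - 38: borrow occurs
  34 < 38, so CF = 1
CF = 1

1


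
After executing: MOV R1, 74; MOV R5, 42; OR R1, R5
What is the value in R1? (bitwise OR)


Register state trace:
  MOV R1, 74  → R1 = 74 (0b01001010)
  MOV R5, 42  → R5 = 42 (0b00101010)
  OR R1, R5   → R1 = 74 OR 42 = 106 (0b01101010)
Final: R1 = 106

106


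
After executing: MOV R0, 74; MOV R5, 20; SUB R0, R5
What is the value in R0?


Register state trace:
  MOV R0, 74  → R0 = 74
  MOV R5, 20  → R5 = 20
  SUB R0, R5  → R0 = 74 - 20 = 54
Final: R0 = 54

54


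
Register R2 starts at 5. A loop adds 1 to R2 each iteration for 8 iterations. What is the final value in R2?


Starting value: R2 = 5
  Iter 1: R2 = 5 + 1 = 6
  Iter 2: R2 = 6 + 1 = 7
  Iter 3: R2 = 7 + 1 = 8
  Iter 4: R2 = 8 + 1 = 9
  Iter 5: R2 = 9 + 1 = 10
  Iter 6: R2 = 10 + 1 = 11
  Iter 7: R2 = 11 + 1 = 12
  Iter 8: R2 = 12 + 1 = 13
Final: R2 = 13

13


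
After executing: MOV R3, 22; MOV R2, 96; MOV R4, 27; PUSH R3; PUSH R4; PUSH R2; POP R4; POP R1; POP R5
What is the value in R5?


Stack trace (top is rightmost):
  MOV R3, 22  → R3 = 22
  MOV R2, 96  → R2 = 96
  MOV R4, 27  → R4 = 27
  PUSH R3  → stack: [22]
  PUSH R4  → stack: [22, 27]
  PUSH R2  → stack: [22, 27, 96]
  POP R4  → R4 = 96, stack: [22, 27]
  POP R1  → R1 = 27, stack: [22]
  POP R5  → R5 = 22, stack: []
Final: R5 = 22

22


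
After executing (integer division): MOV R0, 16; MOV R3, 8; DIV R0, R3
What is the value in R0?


Register state trace:
  MOV R0, 16  → R0 = 16
  MOV R3, 8  → R3 = 8
  DIV R0, R3  → R0 = 16 // 8 = 2
Final: R0 = 2

2


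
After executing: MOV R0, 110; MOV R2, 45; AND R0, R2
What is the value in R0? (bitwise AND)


Register state trace:
  MOV R0, 110  → R0 = 110 (0b01101110)
  MOV R2, 45  → R2 = 45 (0b00101101)
  AND R0, R2  → R0 = 110 AND 45 = 44 (0b00101100)
Final: R0 = 44

44


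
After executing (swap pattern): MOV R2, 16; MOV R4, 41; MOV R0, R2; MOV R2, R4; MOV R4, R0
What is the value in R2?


Register state trace (swap pattern):
  MOV R2, 16  → R2 = 16
  MOV R4, 41  → R4 = 41
  MOV R0, R2  → R0 = 16  (save R2)
  MOV R2, R4  → R2 = 41  (R2 gets R4's value)
  MOV R4, R0  → R4 = 16  (R4 gets saved value)
Final: R2 = 41

41


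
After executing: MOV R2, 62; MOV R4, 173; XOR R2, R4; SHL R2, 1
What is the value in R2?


Register state trace:
  MOV R2, 62  → R2 = 62 (0b00111110)
  MOV R4, 173  → R4 = 173 (0b10101101)
  XOR R2, R4  → R2 = 62 XOR 173 = 147 (0b10010011)
  SHL R2, 1  → R2 = 147 << 1 = 294
Final: R2 = 294

294


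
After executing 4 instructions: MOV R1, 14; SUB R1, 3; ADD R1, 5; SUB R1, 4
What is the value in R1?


Register state trace:
  MOV R1, 14  → R1 = 14
  SUB R1, 3  → R1 = 14 - 3 = 11
  ADD R1, 5  → R1 = 11 + 5 = 16
  SUB R1, 4  → R1 = 16 - 4 = 12
Final: R1 = 12

12


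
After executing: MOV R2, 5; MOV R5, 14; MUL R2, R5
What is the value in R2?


Register state trace:
  MOV R2, 5  → R2 = 5
  MOV R5, 14  → R5 = 14
  MUL R2, R5  → R2 = 5 * 14 = 70
Final: R2 = 70

70


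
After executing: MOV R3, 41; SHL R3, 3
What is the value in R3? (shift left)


Register state trace:
  MOV R3, 41  → R3 = 41
  SHL R3, 3  → R3 = 41 << 3 = 41 * 2^3 = 328
Final: R3 = 328

328


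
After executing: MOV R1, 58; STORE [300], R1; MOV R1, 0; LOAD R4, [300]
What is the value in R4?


Register and memory trace:
  MOV R1, 58  → R1 = 58
  STORE [300], R1  → mem[300] = 58
  MOV R1, 0  → R1 = 0
  LOAD R4, [300]  → R4 = mem[300] = 58
Final: R4 = 58

58


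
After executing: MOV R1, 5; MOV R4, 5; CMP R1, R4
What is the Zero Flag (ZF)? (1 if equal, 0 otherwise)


Register state trace:
  MOV R1, 5  → R1 = 5
  MOV R4, 5  → R4 = 5
  CMP R1, R4  → computes 5 - 5 = 0
  Result is zero, so values are equal
ZF = 1

1


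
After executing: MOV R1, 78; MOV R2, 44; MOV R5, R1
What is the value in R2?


Register state trace:
  MOV R1, 78  → R1 = 78
  MOV R2, 44  → R2 = 44
  MOV R5, R1  → R5 = 78
Final: R2 = 44

44


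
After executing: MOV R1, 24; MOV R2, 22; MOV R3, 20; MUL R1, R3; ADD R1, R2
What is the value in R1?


Register state trace:
  MOV R1, 24  → R1 = 24
  MOV R2, 22  → R2 = 22
  MOV R3, 20  → R3 = 20
  MUL R1, R3  → R1 = 24 * 20 = 480
  ADD R1, R2  → R1 = 480 + 22 = 502
Final: R1 = 502

502


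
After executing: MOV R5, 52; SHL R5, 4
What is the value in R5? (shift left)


Register state trace:
  MOV R5, 52  → R5 = 52
  SHL R5, 4  → R5 = 52 << 4 = 52 * 2^4 = 832
Final: R5 = 832

832


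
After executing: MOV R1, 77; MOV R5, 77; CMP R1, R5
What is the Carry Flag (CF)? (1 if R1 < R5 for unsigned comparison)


Register state trace:
  MOV R1, 77  → R1 = 77
  MOV R5, 77  → R5 = 77
  CMP R1, R5  → unsigned 77 - 77: no borrow
  77 >= 77, so CF = 0
CF = 0

0


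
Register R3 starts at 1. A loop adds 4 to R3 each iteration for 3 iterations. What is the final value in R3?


Starting value: R3 = 1
  Iter 1: R3 = 1 + 4 = 5
  Iter 2: R3 = 5 + 4 = 9
  Iter 3: R3 = 9 + 4 = 13
Final: R3 = 13

13


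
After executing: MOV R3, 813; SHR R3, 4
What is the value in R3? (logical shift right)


Register state trace:
  MOV R3, 813  → R3 = 813
  SHR R3, 4  → R3 = 813 >> 4 = 813 // 2^4 = 50
Final: R3 = 50

50


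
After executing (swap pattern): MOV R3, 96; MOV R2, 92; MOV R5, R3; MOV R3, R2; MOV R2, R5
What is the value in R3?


Register state trace (swap pattern):
  MOV R3, 96  → R3 = 96
  MOV R2, 92  → R2 = 92
  MOV R5, R3  → R5 = 96  (save R3)
  MOV R3, R2  → R3 = 92  (R3 gets R2's value)
  MOV R2, R5  → R2 = 96  (R2 gets saved value)
Final: R3 = 92

92


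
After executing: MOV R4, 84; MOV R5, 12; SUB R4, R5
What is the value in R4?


Register state trace:
  MOV R4, 84  → R4 = 84
  MOV R5, 12  → R5 = 12
  SUB R4, R5  → R4 = 84 - 12 = 72
Final: R4 = 72

72


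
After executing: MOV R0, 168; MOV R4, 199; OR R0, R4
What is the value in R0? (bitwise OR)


Register state trace:
  MOV R0, 168  → R0 = 168 (0b10101000)
  MOV R4, 199  → R4 = 199 (0b11000111)
  OR R0, R4   → R0 = 168 OR 199 = 239 (0b11101111)
Final: R0 = 239

239


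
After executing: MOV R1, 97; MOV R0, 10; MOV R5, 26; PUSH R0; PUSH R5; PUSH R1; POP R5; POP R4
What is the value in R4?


Stack trace (top is rightmost):
  MOV R1, 97  → R1 = 97
  MOV R0, 10  → R0 = 10
  MOV R5, 26  → R5 = 26
  PUSH R0  → stack: [10]
  PUSH R5  → stack: [10, 26]
  PUSH R1  → stack: [10, 26, 97]
  POP R5  → R5 = 97, stack: [10, 26]
  POP R4  → R4 = 26, stack: [10]
Final: R4 = 26

26


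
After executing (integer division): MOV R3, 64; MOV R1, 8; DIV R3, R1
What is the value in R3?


Register state trace:
  MOV R3, 64  → R3 = 64
  MOV R1, 8  → R1 = 8
  DIV R3, R1  → R3 = 64 // 8 = 8
Final: R3 = 8

8


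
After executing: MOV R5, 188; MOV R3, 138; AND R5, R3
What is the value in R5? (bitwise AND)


Register state trace:
  MOV R5, 188  → R5 = 188 (0b10111100)
  MOV R3, 138  → R3 = 138 (0b10001010)
  AND R5, R3  → R5 = 188 AND 138 = 136 (0b10001000)
Final: R5 = 136

136


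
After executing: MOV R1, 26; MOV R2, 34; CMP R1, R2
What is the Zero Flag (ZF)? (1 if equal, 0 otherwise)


Register state trace:
  MOV R1, 26  → R1 = 26
  MOV R2, 34  → R2 = 34
  CMP R1, R2  → computes 26 - 34 = -8
  Result is nonzero, so values are not equal
ZF = 0

0


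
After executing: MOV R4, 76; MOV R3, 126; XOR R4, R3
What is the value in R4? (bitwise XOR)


Register state trace:
  MOV R4, 76  → R4 = 76 (0b01001100)
  MOV R3, 126  → R3 = 126 (0b01111110)
  XOR R4, R3  → R4 = 76 XOR 126 = 50 (0b00110010)
Final: R4 = 50

50


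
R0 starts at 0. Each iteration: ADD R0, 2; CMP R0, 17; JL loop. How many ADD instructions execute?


Loop trace (R0 starts at 0, target 17, step 2):
  ADD #1: R0 = 0 + 2 = 2  → 2 < 17, loop
  ADD #2: R0 = 2 + 2 = 4  → 4 < 17, loop
  ADD #3: R0 = 4 + 2 = 6  → 6 < 17, loop
  ADD #4: R0 = 6 + 2 = 8  → 8 < 17, loop
  ADD #5: R0 = 8 + 2 = 10  → 10 < 17, loop
  ADD #6: R0 = 10 + 2 = 12  → 12 < 17, loop
  ADD #7: R0 = 12 + 2 = 14  → 14 < 17, loop
  ADD #8: R0 = 14 + 2 = 16  → 16 < 17, loop
  ADD #9: R0 = 16 + 2 = 18  → 18 >= 17, exit
Total ADD instructions: 9

9


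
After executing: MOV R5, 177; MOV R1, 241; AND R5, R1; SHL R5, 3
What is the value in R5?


Register state trace:
  MOV R5, 177  → R5 = 177 (0b10110001)
  MOV R1, 241  → R1 = 241 (0b11110001)
  AND R5, R1  → R5 = 177 AND 241 = 177 (0b10110001)
  SHL R5, 3  → R5 = 177 << 3 = 1416
Final: R5 = 1416

1416


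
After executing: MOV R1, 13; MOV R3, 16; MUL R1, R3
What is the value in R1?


Register state trace:
  MOV R1, 13  → R1 = 13
  MOV R3, 16  → R3 = 16
  MUL R1, R3  → R1 = 13 * 16 = 208
Final: R1 = 208

208


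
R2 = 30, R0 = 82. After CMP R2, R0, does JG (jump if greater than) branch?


Trace:
  R2 = 30, R0 = 82
  CMP R2, R0  → compares 30 vs 82
  JG checks: is 30 greater than 82?
  30 < 82, so condition is false
Branch taken: No

No


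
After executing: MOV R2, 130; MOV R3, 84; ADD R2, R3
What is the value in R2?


Register state trace:
  MOV R2, 130  → R2 = 130
  MOV R3, 84  → R3 = 84
  ADD R2, R3  → R2 = 130 + 84 = 214
Final: R2 = 214

214


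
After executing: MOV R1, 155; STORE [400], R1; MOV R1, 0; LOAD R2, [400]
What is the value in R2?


Register and memory trace:
  MOV R1, 155  → R1 = 155
  STORE [400], R1  → mem[400] = 155
  MOV R1, 0  → R1 = 0
  LOAD R2, [400]  → R2 = mem[400] = 155
Final: R2 = 155

155


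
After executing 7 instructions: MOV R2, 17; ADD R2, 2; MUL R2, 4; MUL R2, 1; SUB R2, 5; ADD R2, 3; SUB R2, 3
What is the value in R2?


Register state trace:
  MOV R2, 17  → R2 = 17
  ADD R2, 2  → R2 = 17 + 2 = 19
  MUL R2, 4  → R2 = 19 * 4 = 76
  MUL R2, 1  → R2 = 76 * 1 = 76
  SUB R2, 5  → R2 = 76 - 5 = 71
  ADD R2, 3  → R2 = 71 + 3 = 74
  SUB R2, 3  → R2 = 74 - 3 = 71
Final: R2 = 71

71


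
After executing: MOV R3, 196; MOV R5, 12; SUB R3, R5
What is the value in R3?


Register state trace:
  MOV R3, 196  → R3 = 196
  MOV R5, 12  → R5 = 12
  SUB R3, R5  → R3 = 196 - 12 = 184
Final: R3 = 184

184


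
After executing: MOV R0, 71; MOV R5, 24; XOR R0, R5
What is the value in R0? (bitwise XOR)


Register state trace:
  MOV R0, 71  → R0 = 71 (0b01000111)
  MOV R5, 24  → R5 = 24 (0b00011000)
  XOR R0, R5  → R0 = 71 XOR 24 = 95 (0b01011111)
Final: R0 = 95

95


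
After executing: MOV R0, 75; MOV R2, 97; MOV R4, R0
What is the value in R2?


Register state trace:
  MOV R0, 75  → R0 = 75
  MOV R2, 97  → R2 = 97
  MOV R4, R0  → R4 = 75
Final: R2 = 97

97


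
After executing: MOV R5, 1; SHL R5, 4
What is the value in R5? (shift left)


Register state trace:
  MOV R5, 1  → R5 = 1
  SHL R5, 4  → R5 = 1 << 4 = 1 * 2^4 = 16
Final: R5 = 16

16


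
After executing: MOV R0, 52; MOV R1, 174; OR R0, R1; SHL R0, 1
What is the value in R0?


Register state trace:
  MOV R0, 52  → R0 = 52 (0b00110100)
  MOV R1, 174  → R1 = 174 (0b10101110)
  OR R0, R1  → R0 = 52 OR 174 = 190 (0b10111110)
  SHL R0, 1  → R0 = 190 << 1 = 380
Final: R0 = 380

380


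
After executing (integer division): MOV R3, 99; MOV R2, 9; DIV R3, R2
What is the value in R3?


Register state trace:
  MOV R3, 99  → R3 = 99
  MOV R2, 9  → R2 = 9
  DIV R3, R2  → R3 = 99 // 9 = 11
Final: R3 = 11

11


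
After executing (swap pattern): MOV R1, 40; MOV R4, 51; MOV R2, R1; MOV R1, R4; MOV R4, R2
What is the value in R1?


Register state trace (swap pattern):
  MOV R1, 40  → R1 = 40
  MOV R4, 51  → R4 = 51
  MOV R2, R1  → R2 = 40  (save R1)
  MOV R1, R4  → R1 = 51  (R1 gets R4's value)
  MOV R4, R2  → R4 = 40  (R4 gets saved value)
Final: R1 = 51

51


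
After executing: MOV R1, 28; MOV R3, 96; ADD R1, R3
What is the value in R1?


Register state trace:
  MOV R1, 28  → R1 = 28
  MOV R3, 96  → R3 = 96
  ADD R1, R3  → R1 = 28 + 96 = 124
Final: R1 = 124

124


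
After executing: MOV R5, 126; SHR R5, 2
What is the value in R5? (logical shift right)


Register state trace:
  MOV R5, 126  → R5 = 126
  SHR R5, 2  → R5 = 126 >> 2 = 126 // 2^2 = 31
Final: R5 = 31

31


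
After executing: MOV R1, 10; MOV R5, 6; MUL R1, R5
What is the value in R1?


Register state trace:
  MOV R1, 10  → R1 = 10
  MOV R5, 6  → R5 = 6
  MUL R1, R5  → R1 = 10 * 6 = 60
Final: R1 = 60

60


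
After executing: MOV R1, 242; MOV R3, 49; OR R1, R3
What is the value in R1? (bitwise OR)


Register state trace:
  MOV R1, 242  → R1 = 242 (0b11110010)
  MOV R3, 49  → R3 = 49 (0b00110001)
  OR R1, R3   → R1 = 242 OR 49 = 243 (0b11110011)
Final: R1 = 243

243


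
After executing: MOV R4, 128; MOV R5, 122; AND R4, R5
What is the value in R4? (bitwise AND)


Register state trace:
  MOV R4, 128  → R4 = 128 (0b10000000)
  MOV R5, 122  → R5 = 122 (0b01111010)
  AND R4, R5  → R4 = 128 AND 122 = 0 (0b00000000)
Final: R4 = 0

0


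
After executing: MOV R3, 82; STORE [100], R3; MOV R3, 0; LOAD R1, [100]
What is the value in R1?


Register and memory trace:
  MOV R3, 82  → R3 = 82
  STORE [100], R3  → mem[100] = 82
  MOV R3, 0  → R3 = 0
  LOAD R1, [100]  → R1 = mem[100] = 82
Final: R1 = 82

82


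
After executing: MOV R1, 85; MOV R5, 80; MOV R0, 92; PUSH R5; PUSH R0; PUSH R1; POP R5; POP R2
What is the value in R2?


Stack trace (top is rightmost):
  MOV R1, 85  → R1 = 85
  MOV R5, 80  → R5 = 80
  MOV R0, 92  → R0 = 92
  PUSH R5  → stack: [80]
  PUSH R0  → stack: [80, 92]
  PUSH R1  → stack: [80, 92, 85]
  POP R5  → R5 = 85, stack: [80, 92]
  POP R2  → R2 = 92, stack: [80]
Final: R2 = 92

92


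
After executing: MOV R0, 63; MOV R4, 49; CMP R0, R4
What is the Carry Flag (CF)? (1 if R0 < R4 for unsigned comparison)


Register state trace:
  MOV R0, 63  → R0 = 63
  MOV R4, 49  → R4 = 49
  CMP R0, R4  → unsigned 63 - 49: no borrow
  63 >= 49, so CF = 0
CF = 0

0


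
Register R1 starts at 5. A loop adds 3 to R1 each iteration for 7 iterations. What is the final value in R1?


Starting value: R1 = 5
  Iter 1: R1 = 5 + 3 = 8
  Iter 2: R1 = 8 + 3 = 11
  Iter 3: R1 = 11 + 3 = 14
  Iter 4: R1 = 14 + 3 = 17
  Iter 5: R1 = 17 + 3 = 20
  Iter 6: R1 = 20 + 3 = 23
  Iter 7: R1 = 23 + 3 = 26
Final: R1 = 26

26


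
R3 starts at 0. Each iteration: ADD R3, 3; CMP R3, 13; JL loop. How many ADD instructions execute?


Loop trace (R3 starts at 0, target 13, step 3):
  ADD #1: R3 = 0 + 3 = 3  → 3 < 13, loop
  ADD #2: R3 = 3 + 3 = 6  → 6 < 13, loop
  ADD #3: R3 = 6 + 3 = 9  → 9 < 13, loop
  ADD #4: R3 = 9 + 3 = 12  → 12 < 13, loop
  ADD #5: R3 = 12 + 3 = 15  → 15 >= 13, exit
Total ADD instructions: 5

5


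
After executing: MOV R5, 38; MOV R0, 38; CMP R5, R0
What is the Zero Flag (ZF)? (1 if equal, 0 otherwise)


Register state trace:
  MOV R5, 38  → R5 = 38
  MOV R0, 38  → R0 = 38
  CMP R5, R0  → computes 38 - 38 = 0
  Result is zero, so values are equal
ZF = 1

1


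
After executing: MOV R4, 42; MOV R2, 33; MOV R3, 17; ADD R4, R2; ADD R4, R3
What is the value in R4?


Register state trace:
  MOV R4, 42  → R4 = 42
  MOV R2, 33  → R2 = 33
  MOV R3, 17  → R3 = 17
  ADD R4, R2  → R4 = 42 + 33 = 75
  ADD R4, R3  → R4 = 75 + 17 = 92
Final: R4 = 92

92


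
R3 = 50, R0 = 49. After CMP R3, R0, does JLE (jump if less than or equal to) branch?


Trace:
  R3 = 50, R0 = 49
  CMP R3, R0  → compares 50 vs 49
  JLE checks: is 50 less than or equal to 49?
  50 > 49, so condition is false
Branch taken: No

No


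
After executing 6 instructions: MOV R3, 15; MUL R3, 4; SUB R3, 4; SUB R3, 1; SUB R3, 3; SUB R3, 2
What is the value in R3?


Register state trace:
  MOV R3, 15  → R3 = 15
  MUL R3, 4  → R3 = 15 * 4 = 60
  SUB R3, 4  → R3 = 60 - 4 = 56
  SUB R3, 1  → R3 = 56 - 1 = 55
  SUB R3, 3  → R3 = 55 - 3 = 52
  SUB R3, 2  → R3 = 52 - 2 = 50
Final: R3 = 50

50


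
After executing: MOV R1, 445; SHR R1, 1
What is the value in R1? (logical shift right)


Register state trace:
  MOV R1, 445  → R1 = 445
  SHR R1, 1  → R1 = 445 >> 1 = 445 // 2^1 = 222
Final: R1 = 222

222


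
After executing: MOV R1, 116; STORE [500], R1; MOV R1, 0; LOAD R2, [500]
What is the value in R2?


Register and memory trace:
  MOV R1, 116  → R1 = 116
  STORE [500], R1  → mem[500] = 116
  MOV R1, 0  → R1 = 0
  LOAD R2, [500]  → R2 = mem[500] = 116
Final: R2 = 116

116


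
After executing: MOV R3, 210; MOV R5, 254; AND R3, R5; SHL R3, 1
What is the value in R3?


Register state trace:
  MOV R3, 210  → R3 = 210 (0b11010010)
  MOV R5, 254  → R5 = 254 (0b11111110)
  AND R3, R5  → R3 = 210 AND 254 = 210 (0b11010010)
  SHL R3, 1  → R3 = 210 << 1 = 420
Final: R3 = 420

420


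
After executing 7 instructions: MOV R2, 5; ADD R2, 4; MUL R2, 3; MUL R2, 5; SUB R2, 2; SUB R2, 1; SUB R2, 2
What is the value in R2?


Register state trace:
  MOV R2, 5  → R2 = 5
  ADD R2, 4  → R2 = 5 + 4 = 9
  MUL R2, 3  → R2 = 9 * 3 = 27
  MUL R2, 5  → R2 = 27 * 5 = 135
  SUB R2, 2  → R2 = 135 - 2 = 133
  SUB R2, 1  → R2 = 133 - 1 = 132
  SUB R2, 2  → R2 = 132 - 2 = 130
Final: R2 = 130

130


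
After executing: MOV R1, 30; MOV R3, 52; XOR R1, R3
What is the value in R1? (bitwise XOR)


Register state trace:
  MOV R1, 30  → R1 = 30 (0b00011110)
  MOV R3, 52  → R3 = 52 (0b00110100)
  XOR R1, R3  → R1 = 30 XOR 52 = 42 (0b00101010)
Final: R1 = 42

42
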